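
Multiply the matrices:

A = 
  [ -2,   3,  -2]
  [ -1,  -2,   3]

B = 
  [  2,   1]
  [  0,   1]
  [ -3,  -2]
AB = 
  [  2,   5]
  [-11,  -9]

A is 2×3 and B is 3×2, so AB is 2×2. Each entry is (row of A)·(column of B):
AB[1,1] = (-2)(2) + (3)(0) + (-2)(-3) = 2
AB[1,2] = (-2)(1) + (3)(1) + (-2)(-2) = 5
AB[2,1] = (-1)(2) + (-2)(0) + (3)(-3) = -11
AB[2,2] = (-1)(1) + (-2)(1) + (3)(-2) = -9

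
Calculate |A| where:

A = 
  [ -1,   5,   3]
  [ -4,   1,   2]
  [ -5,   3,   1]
Cofactor expansion along row 1:
det(A) = (-1)·((1)(1) - (2)(3)) - (5)·((-4)(1) - (2)(-5)) + (3)·((-4)(3) - (1)(-5))
  = (-1)(-5) - (5)(6) + (3)(-7)
  = -46

det(A) = -46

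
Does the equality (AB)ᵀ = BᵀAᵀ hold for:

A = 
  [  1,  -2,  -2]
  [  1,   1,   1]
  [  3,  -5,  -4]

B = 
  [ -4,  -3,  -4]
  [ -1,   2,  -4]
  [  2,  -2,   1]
Yes

(AB)ᵀ = 
  [ -6,  -3, -15]
  [ -3,  -3, -11]
  [  2,  -7,   4]

BᵀAᵀ = 
  [ -6,  -3, -15]
  [ -3,  -3, -11]
  [  2,  -7,   4]

Both sides are equal — this is the standard identity (AB)ᵀ = BᵀAᵀ, which holds for all A, B.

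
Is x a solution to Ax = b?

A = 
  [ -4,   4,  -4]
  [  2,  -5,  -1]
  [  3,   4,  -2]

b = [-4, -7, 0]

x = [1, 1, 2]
No

Ax = [-8, -5, 3] ≠ b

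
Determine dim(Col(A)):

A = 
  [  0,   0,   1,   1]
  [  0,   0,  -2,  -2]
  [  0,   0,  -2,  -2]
dim(Col(A)) = 1

Row reduce:
R2 → R2 + (2)·R1
R3 → R3 + (2)·R1
REF = 
  [  0,   0,   1,   1]
  [  0,   0,   0,   0]
  [  0,   0,   0,   0]
Pivot columns: 3 → 1 pivot.
dim(Col(A)) = number of pivot columns = 1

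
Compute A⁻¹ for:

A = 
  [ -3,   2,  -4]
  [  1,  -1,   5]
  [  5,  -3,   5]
det(A) = (-3)·((-1)(5) - (5)(-3)) - (2)·((1)(5) - (5)(5)) + (-4)·((1)(-3) - (-1)(5))
  = (-3)(10) - (2)(-20) + (-4)(2)
  = 2
det(A) = 2 ≠ 0, so A is invertible.

Cofactors Cᵢⱼ = (-1)ⁱ⁺ʲ·Mᵢⱼ:
C = 
  [ 10,  20,   2]
  [  2,   5,   1]
  [  6,  11,   1]

adj(A) = Cᵀ:
adj(A) = 
  [ 10,   2,   6]
  [ 20,   5,  11]
  [  2,   1,   1]

A⁻¹ = (1/2) · adj(A):
A⁻¹ = 
  [   5,    1,    3]
  [  10,  5/2, 11/2]
  [   1,  1/2,  1/2]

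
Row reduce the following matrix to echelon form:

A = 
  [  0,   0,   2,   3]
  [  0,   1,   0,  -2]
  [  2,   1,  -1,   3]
Row operations:
Swap R1 ↔ R3

Resulting echelon form:
REF = 
  [  2,   1,  -1,   3]
  [  0,   1,   0,  -2]
  [  0,   0,   2,   3]

Rank = 3 (number of non-zero pivot rows).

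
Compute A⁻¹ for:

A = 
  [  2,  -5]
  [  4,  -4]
det(A) = (2)(-4) - (-5)(4) = 12
For a 2×2 matrix, A⁻¹ = (1/det(A)) · [[d, -b], [-c, a]]
    = (1/12) · [[-4, 5], [-4, 2]]

A⁻¹ = 
  [-1/3, 5/12]
  [-1/3,  1/6]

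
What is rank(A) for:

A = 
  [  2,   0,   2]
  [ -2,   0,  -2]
Row reduce:
R2 → R2 + (1)·R1
REF = 
  [  2,   0,   2]
  [  0,   0,   0]
Pivot columns: 1 → 1 pivot.

rank(A) = 1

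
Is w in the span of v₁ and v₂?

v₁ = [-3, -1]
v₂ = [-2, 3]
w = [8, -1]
Yes

Form the augmented matrix and row-reduce:
[v₁|v₂|w] = 
  [ -3,  -2,   8]
  [ -1,   3,  -1]
R2 → R2 - (1/3)·R1
REF = 
  [   -3,    -2,     8]
  [    0,  11/3, -11/3]

No row of the form [0 0 | nonzero], so the system is consistent. Back-substitution gives c₁ = -2, c₂ = -1: w = (-2)·v₁ + (-1)·v₂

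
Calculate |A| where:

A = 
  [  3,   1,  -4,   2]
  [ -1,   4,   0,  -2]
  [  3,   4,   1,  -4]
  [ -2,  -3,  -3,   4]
-66

Cofactor expansion along row 1: det(A) = a₁₁M₁₁ - a₁₂M₁₂ + a₁₃M₁₃ - a₁₄M₁₄

M₁₁ = det[[4, 0, -2]; [4, 1, -4]; [-3, -3, 4]]
  = (4)·((1)(4) - (-4)(-3)) - (0)·((4)(4) - (-4)(-3)) + (-2)·((4)(-3) - (1)(-3))
  = (4)(-8) - (0)(4) + (-2)(-9)
  = -14
M₁₂ = det[[-1, 0, -2]; [3, 1, -4]; [-2, -3, 4]]
  = (-1)·((1)(4) - (-4)(-3)) - (0)·((3)(4) - (-4)(-2)) + (-2)·((3)(-3) - (1)(-2))
  = (-1)(-8) - (0)(4) + (-2)(-7)
  = 22
M₁₃ = det[[-1, 4, -2]; [3, 4, -4]; [-2, -3, 4]]
  = (-1)·((4)(4) - (-4)(-3)) - (4)·((3)(4) - (-4)(-2)) + (-2)·((3)(-3) - (4)(-2))
  = (-1)(4) - (4)(4) + (-2)(-1)
  = -18
M₁₄ = det[[-1, 4, 0]; [3, 4, 1]; [-2, -3, -3]]
  = (-1)·((4)(-3) - (1)(-3)) - (4)·((3)(-3) - (1)(-2)) + (0)·((3)(-3) - (4)(-2))
  = (-1)(-9) - (4)(-7) + (0)(-1)
  = 37

det(A) = (3)(-14) - (1)(22) + (-4)(-18) - (2)(37) = -66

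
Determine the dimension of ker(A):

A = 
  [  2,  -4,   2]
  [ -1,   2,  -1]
nullity(A) = 2

Row reduce:
R2 → R2 + (1/2)·R1
REF = 
  [  2,  -4,   2]
  [  0,   0,   0]
Pivot columns: 1 → 1 pivot.
rank(A) = 1, so nullity(A) = 3 - 1 = 2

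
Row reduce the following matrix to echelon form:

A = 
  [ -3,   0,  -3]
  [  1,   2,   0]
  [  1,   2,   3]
Row operations:
R2 → R2 + (1/3)·R1
R3 → R3 + (1/3)·R1
R3 → R3 - (1)·R2

Resulting echelon form:
REF = 
  [ -3,   0,  -3]
  [  0,   2,  -1]
  [  0,   0,   3]

Rank = 3 (number of non-zero pivot rows).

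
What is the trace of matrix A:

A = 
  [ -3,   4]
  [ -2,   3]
0

tr(A) = -3 + 3 = 0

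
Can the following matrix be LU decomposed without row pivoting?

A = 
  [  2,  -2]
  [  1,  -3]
Yes.
A[1,1] = 2 ≠ 0, so Gaussian elimination proceeds without a row swap: multiplier ℓ₂₁ = (1)/(2) = 1/2, and U[2,2] = -3 - (1/2)(-2) = -2.
L = 
  [  1,   0]
  [1/2,   1]
U = 
  [  2,  -2]
  [  0,  -2]
Check row 2 of LU: [(1/2)(2), (1/2)(-2) + (-2)] = [1, -3] = row 2 of A ✓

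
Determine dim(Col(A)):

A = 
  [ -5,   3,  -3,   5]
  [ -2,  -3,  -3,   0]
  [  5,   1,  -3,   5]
Row reduce:
R2 → R2 - (2/5)·R1
R3 → R3 + (1)·R1
R3 → R3 + (20/21)·R2
REF = 
  [    -5,      3,     -3,      5]
  [     0,  -21/5,   -9/5,     -2]
  [     0,      0,  -54/7, 170/21]
Pivot columns: 1, 2, 3 → 3 pivots.
dim(Col(A)) = number of pivot columns = 3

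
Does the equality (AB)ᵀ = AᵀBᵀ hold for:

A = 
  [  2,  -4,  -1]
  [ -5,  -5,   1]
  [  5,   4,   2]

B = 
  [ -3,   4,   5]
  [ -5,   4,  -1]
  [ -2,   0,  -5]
No

(AB)ᵀ = 
  [ 16,  38, -39]
  [ -8, -40,  36]
  [ 19, -25,  11]

AᵀBᵀ = 
  [ -1, -35, -29]
  [ 12,  -4, -12]
  [ 17,   7,  -8]

The two matrices differ, so (AB)ᵀ ≠ AᵀBᵀ in general. The correct identity is (AB)ᵀ = BᵀAᵀ.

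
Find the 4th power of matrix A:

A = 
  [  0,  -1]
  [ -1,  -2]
A² = A·A:
A²[1,1] = (0)(0) + (-1)(-1) = 1
A²[1,2] = (0)(-1) + (-1)(-2) = 2
A²[2,1] = (-1)(0) + (-2)(-1) = 2
A²[2,2] = (-1)(-1) + (-2)(-2) = 5
A² = 
  [  1,   2]
  [  2,   5]

A^3 = A^2·A:
A^3[1,1] = (1)(0) + (2)(-1) = -2
A^3[1,2] = (1)(-1) + (2)(-2) = -5
A^3[2,1] = (2)(0) + (5)(-1) = -5
A^3[2,2] = (2)(-1) + (5)(-2) = -12
A^3 = 
  [ -2,  -5]
  [ -5, -12]

A^4 = A^3·A:
A^4[1,1] = (-2)(0) + (-5)(-1) = 5
A^4[1,2] = (-2)(-1) + (-5)(-2) = 12
A^4[2,1] = (-5)(0) + (-12)(-1) = 12
A^4[2,2] = (-5)(-1) + (-12)(-2) = 29
A^4 = 
  [  5,  12]
  [ 12,  29]

Therefore
A^4 = 
  [  5,  12]
  [ 12,  29]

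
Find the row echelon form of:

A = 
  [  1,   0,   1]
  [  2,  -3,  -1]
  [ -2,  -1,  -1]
Row operations:
R2 → R2 - (2)·R1
R3 → R3 + (2)·R1
R3 → R3 - (1/3)·R2

Resulting echelon form:
REF = 
  [  1,   0,   1]
  [  0,  -3,  -3]
  [  0,   0,   2]

Rank = 3 (number of non-zero pivot rows).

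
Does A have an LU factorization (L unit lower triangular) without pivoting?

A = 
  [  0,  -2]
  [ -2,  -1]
No.
A[1,1] = 0 but A[2,1] = -2 ≠ 0. Any LU with L unit lower triangular has (LU)[1,1] = U[1,1] and (LU)[2,1] = L[2,1]·U[1,1]; matching A forces U[1,1] = 0, which then forces (LU)[2,1] = 0 ≠ -2. A row swap (pivoting) is required.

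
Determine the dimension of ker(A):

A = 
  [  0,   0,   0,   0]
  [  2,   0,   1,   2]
nullity(A) = 3

Row reduce:
Swap R1 ↔ R2
REF = 
  [  2,   0,   1,   2]
  [  0,   0,   0,   0]
Pivot columns: 1 → 1 pivot.
rank(A) = 1, so nullity(A) = 4 - 1 = 3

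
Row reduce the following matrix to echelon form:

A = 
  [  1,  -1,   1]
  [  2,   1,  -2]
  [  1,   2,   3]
Row operations:
R2 → R2 - (2)·R1
R3 → R3 - (1)·R1
R3 → R3 - (1)·R2

Resulting echelon form:
REF = 
  [  1,  -1,   1]
  [  0,   3,  -4]
  [  0,   0,   6]

Rank = 3 (number of non-zero pivot rows).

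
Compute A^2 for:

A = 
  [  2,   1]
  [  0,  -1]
A² = A·A:
A²[1,1] = (2)(2) + (1)(0) = 4
A²[1,2] = (2)(1) + (1)(-1) = 1
A²[2,1] = (0)(2) + (-1)(0) = 0
A²[2,2] = (0)(1) + (-1)(-1) = 1
A² = 
  [  4,   1]
  [  0,   1]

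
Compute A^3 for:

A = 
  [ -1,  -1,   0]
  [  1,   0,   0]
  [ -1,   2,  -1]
A² = A·A:
A²[1,1] = (-1)(-1) + (-1)(1) + (0)(-1) = 0
A²[1,2] = (-1)(-1) + (-1)(0) + (0)(2) = 1
A²[1,3] = (-1)(0) + (-1)(0) + (0)(-1) = 0
A²[2,1] = (1)(-1) + (0)(1) + (0)(-1) = -1
A²[2,2] = (1)(-1) + (0)(0) + (0)(2) = -1
A²[2,3] = (1)(0) + (0)(0) + (0)(-1) = 0
A²[3,1] = (-1)(-1) + (2)(1) + (-1)(-1) = 4
A²[3,2] = (-1)(-1) + (2)(0) + (-1)(2) = -1
A²[3,3] = (-1)(0) + (2)(0) + (-1)(-1) = 1
A² = 
  [  0,   1,   0]
  [ -1,  -1,   0]
  [  4,  -1,   1]

A^3 = A^2·A:
A^3[1,1] = (0)(-1) + (1)(1) + (0)(-1) = 1
A^3[1,2] = (0)(-1) + (1)(0) + (0)(2) = 0
A^3[1,3] = (0)(0) + (1)(0) + (0)(-1) = 0
A^3[2,1] = (-1)(-1) + (-1)(1) + (0)(-1) = 0
A^3[2,2] = (-1)(-1) + (-1)(0) + (0)(2) = 1
A^3[2,3] = (-1)(0) + (-1)(0) + (0)(-1) = 0
A^3[3,1] = (4)(-1) + (-1)(1) + (1)(-1) = -6
A^3[3,2] = (4)(-1) + (-1)(0) + (1)(2) = -2
A^3[3,3] = (4)(0) + (-1)(0) + (1)(-1) = -1
A^3 = 
  [  1,   0,   0]
  [  0,   1,   0]
  [ -6,  -2,  -1]

Therefore
A^3 = 
  [  1,   0,   0]
  [  0,   1,   0]
  [ -6,  -2,  -1]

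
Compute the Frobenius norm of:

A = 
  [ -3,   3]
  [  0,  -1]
||A||_F = 4.359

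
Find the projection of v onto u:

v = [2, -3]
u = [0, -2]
proj_u(v) = [0, -3]

v·u = (2)(0) + (-3)(-2) = 6
u·u = (0)² + (-2)² = 4
proj_u(v) = (v·u / u·u) × u = (6/4) × u = (3/2) × u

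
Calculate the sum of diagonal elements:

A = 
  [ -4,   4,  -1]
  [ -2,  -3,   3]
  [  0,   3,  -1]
-8

tr(A) = -4 + -3 + -1 = -8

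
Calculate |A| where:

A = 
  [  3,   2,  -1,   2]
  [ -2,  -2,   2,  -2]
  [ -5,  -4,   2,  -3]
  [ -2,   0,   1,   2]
Cofactor expansion along row 1: det(A) = a₁₁M₁₁ - a₁₂M₁₂ + a₁₃M₁₃ - a₁₄M₁₄

M₁₁ = det[[-2, 2, -2]; [-4, 2, -3]; [0, 1, 2]]
  = (-2)·((2)(2) - (-3)(1)) - (2)·((-4)(2) - (-3)(0)) + (-2)·((-4)(1) - (2)(0))
  = (-2)(7) - (2)(-8) + (-2)(-4)
  = 10
M₁₂ = det[[-2, 2, -2]; [-5, 2, -3]; [-2, 1, 2]]
  = (-2)·((2)(2) - (-3)(1)) - (2)·((-5)(2) - (-3)(-2)) + (-2)·((-5)(1) - (2)(-2))
  = (-2)(7) - (2)(-16) + (-2)(-1)
  = 20
M₁₃ = det[[-2, -2, -2]; [-5, -4, -3]; [-2, 0, 2]]
  = (-2)·((-4)(2) - (-3)(0)) - (-2)·((-5)(2) - (-3)(-2)) + (-2)·((-5)(0) - (-4)(-2))
  = (-2)(-8) - (-2)(-16) + (-2)(-8)
  = 0
M₁₄ = det[[-2, -2, 2]; [-5, -4, 2]; [-2, 0, 1]]
  = (-2)·((-4)(1) - (2)(0)) - (-2)·((-5)(1) - (2)(-2)) + (2)·((-5)(0) - (-4)(-2))
  = (-2)(-4) - (-2)(-1) + (2)(-8)
  = -10

det(A) = (3)(10) - (2)(20) + (-1)(0) - (2)(-10) = 10

det(A) = 10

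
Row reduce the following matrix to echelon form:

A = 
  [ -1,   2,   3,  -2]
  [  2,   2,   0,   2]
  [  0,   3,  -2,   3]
Row operations:
R2 → R2 + (2)·R1
R3 → R3 - (1/2)·R2

Resulting echelon form:
REF = 
  [ -1,   2,   3,  -2]
  [  0,   6,   6,  -2]
  [  0,   0,  -5,   4]

Rank = 3 (number of non-zero pivot rows).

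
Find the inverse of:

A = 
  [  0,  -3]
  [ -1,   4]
det(A) = (0)(4) - (-3)(-1) = -3
For a 2×2 matrix, A⁻¹ = (1/det(A)) · [[d, -b], [-c, a]]
    = (-1/3) · [[4, 3], [1, 0]]

A⁻¹ = 
  [-4/3,   -1]
  [-1/3,    0]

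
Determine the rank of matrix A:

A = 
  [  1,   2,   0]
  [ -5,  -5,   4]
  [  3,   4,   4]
Row reduce:
R2 → R2 + (5)·R1
R3 → R3 - (3)·R1
R3 → R3 + (2/5)·R2
REF = 
  [   1,    2,    0]
  [   0,    5,    4]
  [   0,    0, 28/5]
Pivot columns: 1, 2, 3 → 3 pivots.

rank(A) = 3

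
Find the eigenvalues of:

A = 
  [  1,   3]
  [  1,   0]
tr(A) = 1, det(A) = -3
Characteristic polynomial: λ² - tr(A)λ + det(A) = λ² - λ - 3
λ² - λ - 3 = 0  ⇒  λ = (1 ± √((-1)² - 4·(-3)))/2 = (1 ± √(13))/2
  = (1 + √13)/2,  (1 - √13)/2

λ = (1 + √13)/2, (1 - √13)/2  (≈ 2.303, -1.303)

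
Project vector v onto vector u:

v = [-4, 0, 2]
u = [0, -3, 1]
v·u = (-4)(0) + (0)(-3) + (2)(1) = 2
u·u = (0)² + (-3)² + (1)² = 10
proj_u(v) = (v·u / u·u) × u = (2/10) × u = (1/5) × u

proj_u(v) = [0, -3/5, 1/5]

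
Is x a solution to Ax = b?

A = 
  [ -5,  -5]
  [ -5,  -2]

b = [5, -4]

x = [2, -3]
Yes

Ax = [5, -4] = b ✓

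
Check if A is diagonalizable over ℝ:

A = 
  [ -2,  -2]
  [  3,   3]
Yes

tr(A) = 1, det(A) = 0
Characteristic polynomial: λ² - tr(A)λ + det(A) = λ² - λ
λ² - λ = λ(λ - 1)
Eigenvalues: 1, 0
λ=0: alg. mult. = 1, geom. mult. = 2 - rank(A - (0)I) = 2 - 1 = 1
λ=1: alg. mult. = 1, geom. mult. = 2 - rank(A - (1)I) = 2 - 1 = 1
Sum of geometric multiplicities equals n, so A has n independent eigenvectors.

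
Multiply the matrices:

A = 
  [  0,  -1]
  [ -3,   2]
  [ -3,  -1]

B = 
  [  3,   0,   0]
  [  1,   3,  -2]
A is 3×2 and B is 2×3, so AB is 3×3. Each entry is (row of A)·(column of B):
AB[1,1] = (0)(3) + (-1)(1) = -1
AB[1,2] = (0)(0) + (-1)(3) = -3
AB[1,3] = (0)(0) + (-1)(-2) = 2
AB[2,1] = (-3)(3) + (2)(1) = -7
AB[2,2] = (-3)(0) + (2)(3) = 6
AB[2,3] = (-3)(0) + (2)(-2) = -4
AB[3,1] = (-3)(3) + (-1)(1) = -10
AB[3,2] = (-3)(0) + (-1)(3) = -3
AB[3,3] = (-3)(0) + (-1)(-2) = 2

AB = 
  [ -1,  -3,   2]
  [ -7,   6,  -4]
  [-10,  -3,   2]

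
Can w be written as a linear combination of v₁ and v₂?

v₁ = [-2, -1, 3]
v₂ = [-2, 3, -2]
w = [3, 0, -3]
No

Form the augmented matrix and row-reduce:
[v₁|v₂|w] = 
  [ -2,  -2,   3]
  [ -1,   3,   0]
  [  3,  -2,  -3]
R2 → R2 - (1/2)·R1
R3 → R3 + (3/2)·R1
R3 → R3 + (5/4)·R2
REF = 
  [  -2,   -2,    3]
  [   0,    4, -3/2]
  [   0,    0, -3/8]

Row 3 reads [0 0 | -3/8], i.e. 0 = -3/8, so the system is inconsistent and w ∉ span{v₁, v₂}.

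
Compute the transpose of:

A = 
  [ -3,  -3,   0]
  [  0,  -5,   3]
Aᵀ = 
  [ -3,   0]
  [ -3,  -5]
  [  0,   3]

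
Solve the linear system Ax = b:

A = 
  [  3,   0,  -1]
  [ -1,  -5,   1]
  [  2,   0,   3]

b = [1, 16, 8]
Row reduce the augmented matrix [A|b]:
R2 → R2 + (1/3)·R1
R3 → R3 - (2/3)·R1
REF = 
  [   3,    0,   -1,    1]
  [   0,   -5,  2/3, 49/3]
  [   0,    0, 11/3, 22/3]

Back-substitution:
x₃ = (22/3) / (11/3) = 2
x₂ = (49/3 - (2/3)(2)) / (-5) = -3
x₁ = (1 - (0)(-3) - (-1)(2)) / 3 = 1

x = [1, -3, 2]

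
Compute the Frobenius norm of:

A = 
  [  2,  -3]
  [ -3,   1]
||A||_F = 4.796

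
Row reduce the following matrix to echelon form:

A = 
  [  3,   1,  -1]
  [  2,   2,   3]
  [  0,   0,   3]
Row operations:
R2 → R2 - (2/3)·R1

Resulting echelon form:
REF = 
  [   3,    1,   -1]
  [   0,  4/3, 11/3]
  [   0,    0,    3]

Rank = 3 (number of non-zero pivot rows).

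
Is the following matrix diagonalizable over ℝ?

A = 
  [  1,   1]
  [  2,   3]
Yes

tr(A) = 4, det(A) = 1
Characteristic polynomial: λ² - tr(A)λ + det(A) = λ² - 4λ + 1
λ² - 4λ + 1 = 0  ⇒  λ = (4 ± √((-4)² - 4·(1)))/2 = (4 ± √(12))/2
  = 2 + √3,  2 - √3
Eigenvalues: 2 + √3, 2 - √3  (≈ 3.732, 0.2679)
The two irrational eigenvalues are distinct (simple), so each has alg. mult. = geom. mult. = 1.
Sum of geometric multiplicities equals n, so A has n independent eigenvectors.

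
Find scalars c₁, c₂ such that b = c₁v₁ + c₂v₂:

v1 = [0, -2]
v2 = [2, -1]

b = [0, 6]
c1 = -3, c2 = 0

b = -3·v1 + 0·v2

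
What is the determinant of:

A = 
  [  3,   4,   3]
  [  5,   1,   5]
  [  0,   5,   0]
Cofactor expansion along row 1:
det(A) = (3)·((1)(0) - (5)(5)) - (4)·((5)(0) - (5)(0)) + (3)·((5)(5) - (1)(0))
  = (3)(-25) - (4)(0) + (3)(25)
  = 0

det(A) = 0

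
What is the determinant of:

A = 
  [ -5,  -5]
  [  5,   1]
20

For a 2×2 matrix, det = ad - bc = (-5)(1) - (-5)(5) = 20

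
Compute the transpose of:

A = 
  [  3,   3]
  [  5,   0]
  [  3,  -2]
Aᵀ = 
  [  3,   5,   3]
  [  3,   0,  -2]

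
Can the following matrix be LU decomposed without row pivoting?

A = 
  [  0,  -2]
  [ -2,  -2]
No.
A[1,1] = 0 but A[2,1] = -2 ≠ 0. Any LU with L unit lower triangular has (LU)[1,1] = U[1,1] and (LU)[2,1] = L[2,1]·U[1,1]; matching A forces U[1,1] = 0, which then forces (LU)[2,1] = 0 ≠ -2. A row swap (pivoting) is required.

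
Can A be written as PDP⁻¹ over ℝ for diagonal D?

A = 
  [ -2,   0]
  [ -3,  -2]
No

tr(A) = -4, det(A) = 4
Characteristic polynomial: λ² - tr(A)λ + det(A) = λ² + 4λ + 4
λ² + 4λ + 4 = (λ + 2)²
Eigenvalues: -2, -2
λ=-2: alg. mult. = 2, geom. mult. = 2 - rank(A - (-2)I) = 2 - 1 = 1
Sum of geometric multiplicities = 1 < n = 2, so there aren't enough independent eigenvectors.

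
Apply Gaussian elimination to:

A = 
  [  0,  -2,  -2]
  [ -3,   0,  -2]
Row operations:
Swap R1 ↔ R2

Resulting echelon form:
REF = 
  [ -3,   0,  -2]
  [  0,  -2,  -2]

Rank = 2 (number of non-zero pivot rows).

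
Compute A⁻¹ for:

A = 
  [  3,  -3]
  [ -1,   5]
det(A) = (3)(5) - (-3)(-1) = 12
For a 2×2 matrix, A⁻¹ = (1/det(A)) · [[d, -b], [-c, a]]
    = (1/12) · [[5, 3], [1, 3]]

A⁻¹ = 
  [5/12,  1/4]
  [1/12,  1/4]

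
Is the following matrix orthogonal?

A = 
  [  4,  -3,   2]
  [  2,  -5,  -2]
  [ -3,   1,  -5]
No

AᵀA = 
  [ 29, -25,  19]
  [-25,  35,  -1]
  [ 19,  -1,  33]
≠ I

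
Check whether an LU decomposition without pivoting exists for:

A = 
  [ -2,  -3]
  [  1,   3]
Yes.
A[1,1] = -2 ≠ 0, so Gaussian elimination proceeds without a row swap: multiplier ℓ₂₁ = (1)/(-2) = -1/2, and U[2,2] = 3 - (-1/2)(-3) = 3/2.
L = 
  [   1,    0]
  [-1/2,    1]
U = 
  [ -2,  -3]
  [  0, 3/2]
Check row 2 of LU: [(-1/2)(-2), (-1/2)(-3) + (3/2)] = [1, 3] = row 2 of A ✓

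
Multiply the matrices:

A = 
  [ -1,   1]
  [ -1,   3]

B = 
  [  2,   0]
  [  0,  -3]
AB = 
  [ -2,  -3]
  [ -2,  -9]

A is 2×2 and B is 2×2, so AB is 2×2. Each entry is (row of A)·(column of B):
AB[1,1] = (-1)(2) + (1)(0) = -2
AB[1,2] = (-1)(0) + (1)(-3) = -3
AB[2,1] = (-1)(2) + (3)(0) = -2
AB[2,2] = (-1)(0) + (3)(-3) = -9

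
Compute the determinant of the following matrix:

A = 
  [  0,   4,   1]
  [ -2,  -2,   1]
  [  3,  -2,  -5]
-18

Cofactor expansion along row 1:
det(A) = (0)·((-2)(-5) - (1)(-2)) - (4)·((-2)(-5) - (1)(3)) + (1)·((-2)(-2) - (-2)(3))
  = (0)(12) - (4)(7) + (1)(10)
  = -18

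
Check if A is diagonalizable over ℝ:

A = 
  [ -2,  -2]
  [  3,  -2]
No

tr(A) = -4, det(A) = 10
Characteristic polynomial: λ² - tr(A)λ + det(A) = λ² + 4λ + 10
λ² + 4λ + 10 = 0  ⇒  λ = (-4 ± √((4)² - 4·(10)))/2 = (-4 ± √(-24))/2
  = -2 + i√6,  -2 - i√6
Eigenvalues: -2 + i√6, -2 - i√6  (≈ -2 + 2.449i, -2 - 2.449i)
Has complex eigenvalues (not diagonalizable over ℝ).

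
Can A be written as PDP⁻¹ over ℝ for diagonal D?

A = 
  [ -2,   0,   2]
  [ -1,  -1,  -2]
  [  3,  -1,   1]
Yes

Characteristic polynomial: det(λI - A) = λ³ + 2λ² - 9λ - 14
By the rational root theorem any rational root is an integer dividing 14; none of those is a root, so p(λ) has no rational roots and hence (being an irreducible cubic) no repeated roots.
Discriminant of the cubic: Δ = 2932
Δ > 0 ⇒ three distinct real eigenvalues: λ ≈ -3.434, -1.426, 2.86
Three distinct real eigenvalues, so A has 3 independent eigenvectors.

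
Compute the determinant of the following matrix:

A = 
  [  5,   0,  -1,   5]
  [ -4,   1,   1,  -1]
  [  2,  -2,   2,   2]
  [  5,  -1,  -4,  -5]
-14

Cofactor expansion along row 1: det(A) = a₁₁M₁₁ - a₁₂M₁₂ + a₁₃M₁₃ - a₁₄M₁₄

M₁₁ = det[[1, 1, -1]; [-2, 2, 2]; [-1, -4, -5]]
  = (1)·((2)(-5) - (2)(-4)) - (1)·((-2)(-5) - (2)(-1)) + (-1)·((-2)(-4) - (2)(-1))
  = (1)(-2) - (1)(12) + (-1)(10)
  = -24
M₁₂ = det[[-4, 1, -1]; [2, 2, 2]; [5, -4, -5]]
  = (-4)·((2)(-5) - (2)(-4)) - (1)·((2)(-5) - (2)(5)) + (-1)·((2)(-4) - (2)(5))
  = (-4)(-2) - (1)(-20) + (-1)(-18)
  = 46
M₁₃ = det[[-4, 1, -1]; [2, -2, 2]; [5, -1, -5]]
  = (-4)·((-2)(-5) - (2)(-1)) - (1)·((2)(-5) - (2)(5)) + (-1)·((2)(-1) - (-2)(5))
  = (-4)(12) - (1)(-20) + (-1)(8)
  = -36
M₁₄ = det[[-4, 1, 1]; [2, -2, 2]; [5, -1, -4]]
  = (-4)·((-2)(-4) - (2)(-1)) - (1)·((2)(-4) - (2)(5)) + (1)·((2)(-1) - (-2)(5))
  = (-4)(10) - (1)(-18) + (1)(8)
  = -14

det(A) = (5)(-24) - (0)(46) + (-1)(-36) - (5)(-14) = -14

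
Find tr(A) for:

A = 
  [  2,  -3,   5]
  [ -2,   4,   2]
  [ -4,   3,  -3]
3

tr(A) = 2 + 4 + -3 = 3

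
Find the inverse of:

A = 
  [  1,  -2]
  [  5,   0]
det(A) = (1)(0) - (-2)(5) = 10
For a 2×2 matrix, A⁻¹ = (1/det(A)) · [[d, -b], [-c, a]]
    = (1/10) · [[0, 2], [-5, 1]]

A⁻¹ = 
  [   0,  1/5]
  [-1/2, 1/10]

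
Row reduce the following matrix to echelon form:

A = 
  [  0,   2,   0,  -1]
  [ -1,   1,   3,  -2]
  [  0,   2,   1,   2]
Row operations:
Swap R1 ↔ R2
R3 → R3 - (1)·R2

Resulting echelon form:
REF = 
  [ -1,   1,   3,  -2]
  [  0,   2,   0,  -1]
  [  0,   0,   1,   3]

Rank = 3 (number of non-zero pivot rows).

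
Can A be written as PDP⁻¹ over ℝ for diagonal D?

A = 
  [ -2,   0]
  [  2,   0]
Yes

tr(A) = -2, det(A) = 0
Characteristic polynomial: λ² - tr(A)λ + det(A) = λ² + 2λ
λ² + 2λ = λ(λ + 2)
Eigenvalues: 0, -2
λ=-2: alg. mult. = 1, geom. mult. = 2 - rank(A - (-2)I) = 2 - 1 = 1
λ=0: alg. mult. = 1, geom. mult. = 2 - rank(A - (0)I) = 2 - 1 = 1
Sum of geometric multiplicities equals n, so A has n independent eigenvectors.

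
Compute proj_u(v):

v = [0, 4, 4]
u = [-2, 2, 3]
v·u = (0)(-2) + (4)(2) + (4)(3) = 20
u·u = (-2)² + (2)² + (3)² = 17
proj_u(v) = (v·u / u·u) × u = (20/17) × u

proj_u(v) = [-40/17, 40/17, 60/17]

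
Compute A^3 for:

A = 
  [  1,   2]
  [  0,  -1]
A^3 = 
  [  1,   2]
  [  0,  -1]

A² = A·A:
A²[1,1] = (1)(1) + (2)(0) = 1
A²[1,2] = (1)(2) + (2)(-1) = 0
A²[2,1] = (0)(1) + (-1)(0) = 0
A²[2,2] = (0)(2) + (-1)(-1) = 1
A² = 
  [  1,   0]
  [  0,   1]

A^3 = A^2·A:
A^3[1,1] = (1)(1) + (0)(0) = 1
A^3[1,2] = (1)(2) + (0)(-1) = 2
A^3[2,1] = (0)(1) + (1)(0) = 0
A^3[2,2] = (0)(2) + (1)(-1) = -1
A^3 = 
  [  1,   2]
  [  0,  -1]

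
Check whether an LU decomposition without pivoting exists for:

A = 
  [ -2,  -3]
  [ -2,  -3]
Yes.
A[1,1] = -2 ≠ 0, so Gaussian elimination proceeds without a row swap: multiplier ℓ₂₁ = (-2)/(-2) = 1, and U[2,2] = -3 - (1)(-3) = 0.
L = 
  [  1,   0]
  [  1,   1]
U = 
  [ -2,  -3]
  [  0,   0]
Check row 2 of LU: [(1)(-2), (1)(-3) + 0] = [-2, -3] = row 2 of A ✓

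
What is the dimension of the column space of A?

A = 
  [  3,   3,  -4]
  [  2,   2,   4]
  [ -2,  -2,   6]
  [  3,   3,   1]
dim(Col(A)) = 2

Row reduce:
R2 → R2 - (2/3)·R1
R3 → R3 + (2/3)·R1
R4 → R4 - (1)·R1
R3 → R3 - (1/2)·R2
R4 → R4 - (3/4)·R2
REF = 
  [   3,    3,   -4]
  [   0,    0, 20/3]
  [   0,    0,    0]
  [   0,    0,    0]
Pivot columns: 1, 3 → 2 pivots.
dim(Col(A)) = number of pivot columns = 2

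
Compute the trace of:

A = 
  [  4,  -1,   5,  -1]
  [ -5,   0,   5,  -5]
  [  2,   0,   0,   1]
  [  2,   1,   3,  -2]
2

tr(A) = 4 + 0 + 0 + -2 = 2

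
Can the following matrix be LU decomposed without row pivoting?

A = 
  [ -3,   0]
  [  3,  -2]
Yes.
A[1,1] = -3 ≠ 0, so Gaussian elimination proceeds without a row swap: multiplier ℓ₂₁ = (3)/(-3) = -1, and U[2,2] = -2 - (-1)(0) = -2.
L = 
  [  1,   0]
  [ -1,   1]
U = 
  [ -3,   0]
  [  0,  -2]
Check row 2 of LU: [(-1)(-3), (-1)(0) + (-2)] = [3, -2] = row 2 of A ✓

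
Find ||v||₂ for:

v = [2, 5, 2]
5.745

||v||₂ = √((2)² + (5)² + (2)²) = √33 = 5.745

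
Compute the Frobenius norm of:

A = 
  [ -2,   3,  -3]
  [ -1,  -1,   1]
||A||_F = 5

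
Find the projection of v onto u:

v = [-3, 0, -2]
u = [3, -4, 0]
proj_u(v) = [-27/25, 36/25, 0]

v·u = (-3)(3) + (0)(-4) + (-2)(0) = -9
u·u = (3)² + (-4)² + (0)² = 25
proj_u(v) = (v·u / u·u) × u = (-9/25) × u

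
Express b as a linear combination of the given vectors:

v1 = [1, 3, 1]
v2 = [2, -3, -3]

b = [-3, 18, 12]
c1 = 3, c2 = -3

b = 3·v1 + -3·v2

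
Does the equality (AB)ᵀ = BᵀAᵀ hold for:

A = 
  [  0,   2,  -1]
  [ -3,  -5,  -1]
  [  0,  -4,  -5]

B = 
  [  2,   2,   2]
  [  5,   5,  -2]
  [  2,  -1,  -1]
Yes

(AB)ᵀ = 
  [  8, -33, -30]
  [ 11, -30, -15]
  [ -3,   5,  13]

BᵀAᵀ = 
  [  8, -33, -30]
  [ 11, -30, -15]
  [ -3,   5,  13]

Both sides are equal — this is the standard identity (AB)ᵀ = BᵀAᵀ, which holds for all A, B.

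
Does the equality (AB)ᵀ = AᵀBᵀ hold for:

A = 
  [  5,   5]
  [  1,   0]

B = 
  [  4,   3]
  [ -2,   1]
No

(AB)ᵀ = 
  [ 10,   4]
  [ 20,   3]

AᵀBᵀ = 
  [ 23,  -9]
  [ 20, -10]

The two matrices differ, so (AB)ᵀ ≠ AᵀBᵀ in general. The correct identity is (AB)ᵀ = BᵀAᵀ.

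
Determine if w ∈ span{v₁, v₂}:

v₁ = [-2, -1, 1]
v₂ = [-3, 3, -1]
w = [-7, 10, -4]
Yes

Form the augmented matrix and row-reduce:
[v₁|v₂|w] = 
  [ -2,  -3,  -7]
  [ -1,   3,  10]
  [  1,  -1,  -4]
R2 → R2 - (1/2)·R1
R3 → R3 + (1/2)·R1
R3 → R3 + (5/9)·R2
REF = 
  [  -2,   -3,   -7]
  [   0,  9/2, 27/2]
  [   0,    0,    0]

No row of the form [0 0 | nonzero], so the system is consistent. Back-substitution gives c₁ = -1, c₂ = 3: w = (-1)·v₁ + (3)·v₂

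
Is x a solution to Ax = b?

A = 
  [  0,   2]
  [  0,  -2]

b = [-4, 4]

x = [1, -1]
No

Ax = [-2, 2] ≠ b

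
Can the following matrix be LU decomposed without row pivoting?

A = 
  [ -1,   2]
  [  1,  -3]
Yes.
A[1,1] = -1 ≠ 0, so Gaussian elimination proceeds without a row swap: multiplier ℓ₂₁ = (1)/(-1) = -1, and U[2,2] = -3 - (-1)(2) = -1.
L = 
  [  1,   0]
  [ -1,   1]
U = 
  [ -1,   2]
  [  0,  -1]
Check row 2 of LU: [(-1)(-1), (-1)(2) + (-1)] = [1, -3] = row 2 of A ✓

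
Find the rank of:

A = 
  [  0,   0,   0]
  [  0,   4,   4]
rank(A) = 1

Row reduce:
Swap R1 ↔ R2
REF = 
  [  0,   4,   4]
  [  0,   0,   0]
Pivot columns: 2 → 1 pivot.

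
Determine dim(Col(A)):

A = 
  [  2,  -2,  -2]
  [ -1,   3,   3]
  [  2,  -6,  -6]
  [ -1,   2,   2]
Row reduce:
R2 → R2 + (1/2)·R1
R3 → R3 - (1)·R1
R4 → R4 + (1/2)·R1
R3 → R3 + (2)·R2
R4 → R4 - (1/2)·R2
REF = 
  [  2,  -2,  -2]
  [  0,   2,   2]
  [  0,   0,   0]
  [  0,   0,   0]
Pivot columns: 1, 2 → 2 pivots.
dim(Col(A)) = number of pivot columns = 2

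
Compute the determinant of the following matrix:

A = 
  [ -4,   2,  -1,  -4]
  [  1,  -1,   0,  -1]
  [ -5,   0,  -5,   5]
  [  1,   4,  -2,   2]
Cofactor expansion along row 1: det(A) = a₁₁M₁₁ - a₁₂M₁₂ + a₁₃M₁₃ - a₁₄M₁₄

M₁₁ = det[[-1, 0, -1]; [0, -5, 5]; [4, -2, 2]]
  = (-1)·((-5)(2) - (5)(-2)) - (0)·((0)(2) - (5)(4)) + (-1)·((0)(-2) - (-5)(4))
  = (-1)(0) - (0)(-20) + (-1)(20)
  = -20
M₁₂ = det[[1, 0, -1]; [-5, -5, 5]; [1, -2, 2]]
  = (1)·((-5)(2) - (5)(-2)) - (0)·((-5)(2) - (5)(1)) + (-1)·((-5)(-2) - (-5)(1))
  = (1)(0) - (0)(-15) + (-1)(15)
  = -15
M₁₃ = det[[1, -1, -1]; [-5, 0, 5]; [1, 4, 2]]
  = (1)·((0)(2) - (5)(4)) - (-1)·((-5)(2) - (5)(1)) + (-1)·((-5)(4) - (0)(1))
  = (1)(-20) - (-1)(-15) + (-1)(-20)
  = -15
M₁₄ = det[[1, -1, 0]; [-5, 0, -5]; [1, 4, -2]]
  = (1)·((0)(-2) - (-5)(4)) - (-1)·((-5)(-2) - (-5)(1)) + (0)·((-5)(4) - (0)(1))
  = (1)(20) - (-1)(15) + (0)(-20)
  = 35

det(A) = (-4)(-20) - (2)(-15) + (-1)(-15) - (-4)(35) = 265

det(A) = 265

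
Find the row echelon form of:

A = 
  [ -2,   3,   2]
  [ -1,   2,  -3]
Row operations:
R2 → R2 - (1/2)·R1

Resulting echelon form:
REF = 
  [ -2,   3,   2]
  [  0, 1/2,  -4]

Rank = 2 (number of non-zero pivot rows).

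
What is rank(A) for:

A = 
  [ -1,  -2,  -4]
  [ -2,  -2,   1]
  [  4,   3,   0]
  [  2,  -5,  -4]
Row reduce:
R2 → R2 - (2)·R1
R3 → R3 + (4)·R1
R4 → R4 + (2)·R1
R3 → R3 + (5/2)·R2
R4 → R4 + (9/2)·R2
R4 → R4 - (57/13)·R3
REF = 
  [  -1,   -2,   -4]
  [   0,    2,    9]
  [   0,    0, 13/2]
  [   0,    0,    0]
Pivot columns: 1, 2, 3 → 3 pivots.

rank(A) = 3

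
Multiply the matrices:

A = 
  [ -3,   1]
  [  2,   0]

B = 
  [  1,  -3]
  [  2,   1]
A is 2×2 and B is 2×2, so AB is 2×2. Each entry is (row of A)·(column of B):
AB[1,1] = (-3)(1) + (1)(2) = -1
AB[1,2] = (-3)(-3) + (1)(1) = 10
AB[2,1] = (2)(1) + (0)(2) = 2
AB[2,2] = (2)(-3) + (0)(1) = -6

AB = 
  [ -1,  10]
  [  2,  -6]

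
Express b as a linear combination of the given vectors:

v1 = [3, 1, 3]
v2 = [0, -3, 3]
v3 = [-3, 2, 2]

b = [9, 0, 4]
c1 = 2, c2 = 0, c3 = -1

b = 2·v1 + 0·v2 + -1·v3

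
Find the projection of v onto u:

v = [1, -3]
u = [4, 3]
proj_u(v) = [-4/5, -3/5]

v·u = (1)(4) + (-3)(3) = -5
u·u = (4)² + (3)² = 25
proj_u(v) = (v·u / u·u) × u = (-5/25) × u = (-1/5) × u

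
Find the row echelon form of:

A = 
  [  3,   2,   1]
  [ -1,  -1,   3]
Row operations:
R2 → R2 + (1/3)·R1

Resulting echelon form:
REF = 
  [   3,    2,    1]
  [   0, -1/3, 10/3]

Rank = 2 (number of non-zero pivot rows).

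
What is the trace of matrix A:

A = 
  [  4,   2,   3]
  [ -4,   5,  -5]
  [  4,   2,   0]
9

tr(A) = 4 + 5 + 0 = 9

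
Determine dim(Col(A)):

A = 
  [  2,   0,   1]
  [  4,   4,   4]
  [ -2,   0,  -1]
Row reduce:
R2 → R2 - (2)·R1
R3 → R3 + (1)·R1
REF = 
  [  2,   0,   1]
  [  0,   4,   2]
  [  0,   0,   0]
Pivot columns: 1, 2 → 2 pivots.
dim(Col(A)) = number of pivot columns = 2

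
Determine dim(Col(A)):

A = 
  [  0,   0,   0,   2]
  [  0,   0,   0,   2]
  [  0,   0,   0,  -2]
dim(Col(A)) = 1

Row reduce:
R2 → R2 - (1)·R1
R3 → R3 + (1)·R1
REF = 
  [  0,   0,   0,   2]
  [  0,   0,   0,   0]
  [  0,   0,   0,   0]
Pivot columns: 4 → 1 pivot.
dim(Col(A)) = number of pivot columns = 1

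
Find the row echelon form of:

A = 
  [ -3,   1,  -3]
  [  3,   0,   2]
Row operations:
R2 → R2 + (1)·R1

Resulting echelon form:
REF = 
  [ -3,   1,  -3]
  [  0,   1,  -1]

Rank = 2 (number of non-zero pivot rows).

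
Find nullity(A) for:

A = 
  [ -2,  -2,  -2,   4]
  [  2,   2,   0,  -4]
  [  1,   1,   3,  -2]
nullity(A) = 2

Row reduce:
R2 → R2 + (1)·R1
R3 → R3 + (1/2)·R1
R3 → R3 + (1)·R2
REF = 
  [ -2,  -2,  -2,   4]
  [  0,   0,  -2,   0]
  [  0,   0,   0,   0]
Pivot columns: 1, 3 → 2 pivots.
rank(A) = 2, so nullity(A) = 4 - 2 = 2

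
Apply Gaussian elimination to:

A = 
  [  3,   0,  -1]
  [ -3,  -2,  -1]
Row operations:
R2 → R2 + (1)·R1

Resulting echelon form:
REF = 
  [  3,   0,  -1]
  [  0,  -2,  -2]

Rank = 2 (number of non-zero pivot rows).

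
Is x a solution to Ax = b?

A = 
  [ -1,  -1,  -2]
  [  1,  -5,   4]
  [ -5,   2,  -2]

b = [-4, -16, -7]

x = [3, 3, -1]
Yes

Ax = [-4, -16, -7] = b ✓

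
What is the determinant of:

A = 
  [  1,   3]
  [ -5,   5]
For a 2×2 matrix, det = ad - bc = (1)(5) - (3)(-5) = 20

det(A) = 20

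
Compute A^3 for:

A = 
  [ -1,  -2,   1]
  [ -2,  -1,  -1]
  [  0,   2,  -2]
A² = A·A:
A²[1,1] = (-1)(-1) + (-2)(-2) + (1)(0) = 5
A²[1,2] = (-1)(-2) + (-2)(-1) + (1)(2) = 6
A²[1,3] = (-1)(1) + (-2)(-1) + (1)(-2) = -1
A²[2,1] = (-2)(-1) + (-1)(-2) + (-1)(0) = 4
A²[2,2] = (-2)(-2) + (-1)(-1) + (-1)(2) = 3
A²[2,3] = (-2)(1) + (-1)(-1) + (-1)(-2) = 1
A²[3,1] = (0)(-1) + (2)(-2) + (-2)(0) = -4
A²[3,2] = (0)(-2) + (2)(-1) + (-2)(2) = -6
A²[3,3] = (0)(1) + (2)(-1) + (-2)(-2) = 2
A² = 
  [  5,   6,  -1]
  [  4,   3,   1]
  [ -4,  -6,   2]

A^3 = A^2·A:
A^3[1,1] = (5)(-1) + (6)(-2) + (-1)(0) = -17
A^3[1,2] = (5)(-2) + (6)(-1) + (-1)(2) = -18
A^3[1,3] = (5)(1) + (6)(-1) + (-1)(-2) = 1
A^3[2,1] = (4)(-1) + (3)(-2) + (1)(0) = -10
A^3[2,2] = (4)(-2) + (3)(-1) + (1)(2) = -9
A^3[2,3] = (4)(1) + (3)(-1) + (1)(-2) = -1
A^3[3,1] = (-4)(-1) + (-6)(-2) + (2)(0) = 16
A^3[3,2] = (-4)(-2) + (-6)(-1) + (2)(2) = 18
A^3[3,3] = (-4)(1) + (-6)(-1) + (2)(-2) = -2
A^3 = 
  [-17, -18,   1]
  [-10,  -9,  -1]
  [ 16,  18,  -2]

Therefore
A^3 = 
  [-17, -18,   1]
  [-10,  -9,  -1]
  [ 16,  18,  -2]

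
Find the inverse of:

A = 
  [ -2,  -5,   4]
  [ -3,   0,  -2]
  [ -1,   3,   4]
det(A) = (-2)·((0)(4) - (-2)(3)) - (-5)·((-3)(4) - (-2)(-1)) + (4)·((-3)(3) - (0)(-1))
  = (-2)(6) - (-5)(-14) + (4)(-9)
  = -118
det(A) = -118 ≠ 0, so A is invertible.

Cofactors Cᵢⱼ = (-1)ⁱ⁺ʲ·Mᵢⱼ:
C = 
  [  6,  14,  -9]
  [ 32,  -4,  11]
  [ 10, -16, -15]

adj(A) = Cᵀ:
adj(A) = 
  [  6,  32,  10]
  [ 14,  -4, -16]
  [ -9,  11, -15]

A⁻¹ = (-1/118) · adj(A):
A⁻¹ = 
  [  -3/59,  -16/59,   -5/59]
  [  -7/59,    2/59,    8/59]
  [  9/118, -11/118,  15/118]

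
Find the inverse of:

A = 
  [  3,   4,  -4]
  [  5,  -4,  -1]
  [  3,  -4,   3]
det(A) = (3)·((-4)(3) - (-1)(-4)) - (4)·((5)(3) - (-1)(3)) + (-4)·((5)(-4) - (-4)(3))
  = (3)(-16) - (4)(18) + (-4)(-8)
  = -88
det(A) = -88 ≠ 0, so A is invertible.

Cofactors Cᵢⱼ = (-1)ⁱ⁺ʲ·Mᵢⱼ:
C = 
  [-16, -18,  -8]
  [  4,  21,  24]
  [-20, -17, -32]

adj(A) = Cᵀ:
adj(A) = 
  [-16,   4, -20]
  [-18,  21, -17]
  [ -8,  24, -32]

A⁻¹ = (-1/88) · adj(A):
A⁻¹ = 
  [  2/11,  -1/22,   5/22]
  [  9/44, -21/88,  17/88]
  [  1/11,  -3/11,   4/11]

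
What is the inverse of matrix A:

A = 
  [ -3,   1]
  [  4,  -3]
det(A) = (-3)(-3) - (1)(4) = 5
For a 2×2 matrix, A⁻¹ = (1/det(A)) · [[d, -b], [-c, a]]
    = (1/5) · [[-3, -1], [-4, -3]]

A⁻¹ = 
  [-3/5, -1/5]
  [-4/5, -3/5]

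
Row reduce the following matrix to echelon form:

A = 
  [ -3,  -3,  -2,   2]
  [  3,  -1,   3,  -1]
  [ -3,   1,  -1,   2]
Row operations:
R2 → R2 + (1)·R1
R3 → R3 - (1)·R1
R3 → R3 + (1)·R2

Resulting echelon form:
REF = 
  [ -3,  -3,  -2,   2]
  [  0,  -4,   1,   1]
  [  0,   0,   2,   1]

Rank = 3 (number of non-zero pivot rows).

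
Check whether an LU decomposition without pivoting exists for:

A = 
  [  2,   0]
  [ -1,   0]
Yes.
A[1,1] = 2 ≠ 0, so Gaussian elimination proceeds without a row swap: multiplier ℓ₂₁ = (-1)/(2) = -1/2, and U[2,2] = 0 - (-1/2)(0) = 0.
L = 
  [   1,    0]
  [-1/2,    1]
U = 
  [  2,   0]
  [  0,   0]
Check row 2 of LU: [(-1/2)(2), (-1/2)(0) + 0] = [-1, 0] = row 2 of A ✓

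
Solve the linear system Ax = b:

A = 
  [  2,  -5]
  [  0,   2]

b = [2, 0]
Row reduce the augmented matrix [A|b]:
(already in echelon form)
REF = 
  [  2,  -5,   2]
  [  0,   2,   0]

Back-substitution:
x₂ = 0 / 2 = 0
x₁ = (2 - (-5)(0)) / 2 = 1

x = [1, 0]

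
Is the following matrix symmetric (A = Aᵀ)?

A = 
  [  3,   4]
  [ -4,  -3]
No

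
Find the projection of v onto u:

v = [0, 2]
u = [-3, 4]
v·u = (0)(-3) + (2)(4) = 8
u·u = (-3)² + (4)² = 25
proj_u(v) = (v·u / u·u) × u = (8/25) × u

proj_u(v) = [-24/25, 32/25]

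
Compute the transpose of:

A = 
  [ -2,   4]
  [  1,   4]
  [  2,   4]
Aᵀ = 
  [ -2,   1,   2]
  [  4,   4,   4]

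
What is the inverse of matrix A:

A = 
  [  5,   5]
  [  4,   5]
det(A) = (5)(5) - (5)(4) = 5
For a 2×2 matrix, A⁻¹ = (1/det(A)) · [[d, -b], [-c, a]]
    = (1/5) · [[5, -5], [-4, 5]]

A⁻¹ = 
  [   1,   -1]
  [-4/5,    1]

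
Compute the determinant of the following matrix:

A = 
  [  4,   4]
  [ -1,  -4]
For a 2×2 matrix, det = ad - bc = (4)(-4) - (4)(-1) = -12

det(A) = -12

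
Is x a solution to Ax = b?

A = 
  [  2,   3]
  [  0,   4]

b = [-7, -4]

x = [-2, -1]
Yes

Ax = [-7, -4] = b ✓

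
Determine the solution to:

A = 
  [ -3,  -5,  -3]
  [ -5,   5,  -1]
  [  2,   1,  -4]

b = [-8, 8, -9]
Row reduce the augmented matrix [A|b]:
R2 → R2 - (5/3)·R1
R3 → R3 + (2/3)·R1
R3 → R3 + (7/40)·R2
REF = 
  [    -3,     -5,     -3,     -8]
  [     0,   40/3,      4,   64/3]
  [     0,      0, -53/10,  -53/5]

Back-substitution:
x₃ = (-53/5) / (-53/10) = 2
x₂ = (64/3 - (4)(2)) / (40/3) = 1
x₁ = (-8 - (-5)(1) - (-3)(2)) / (-3) = -1

x = [-1, 1, 2]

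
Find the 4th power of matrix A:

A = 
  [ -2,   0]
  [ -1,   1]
A² = A·A:
A²[1,1] = (-2)(-2) + (0)(-1) = 4
A²[1,2] = (-2)(0) + (0)(1) = 0
A²[2,1] = (-1)(-2) + (1)(-1) = 1
A²[2,2] = (-1)(0) + (1)(1) = 1
A² = 
  [  4,   0]
  [  1,   1]

A^3 = A^2·A:
A^3[1,1] = (4)(-2) + (0)(-1) = -8
A^3[1,2] = (4)(0) + (0)(1) = 0
A^3[2,1] = (1)(-2) + (1)(-1) = -3
A^3[2,2] = (1)(0) + (1)(1) = 1
A^3 = 
  [ -8,   0]
  [ -3,   1]

A^4 = A^3·A:
A^4[1,1] = (-8)(-2) + (0)(-1) = 16
A^4[1,2] = (-8)(0) + (0)(1) = 0
A^4[2,1] = (-3)(-2) + (1)(-1) = 5
A^4[2,2] = (-3)(0) + (1)(1) = 1
A^4 = 
  [ 16,   0]
  [  5,   1]

Therefore
A^4 = 
  [ 16,   0]
  [  5,   1]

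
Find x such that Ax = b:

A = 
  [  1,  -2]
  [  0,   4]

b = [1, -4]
Row reduce the augmented matrix [A|b]:
(already in echelon form)
REF = 
  [  1,  -2,   1]
  [  0,   4,  -4]

Back-substitution:
x₂ = (-4) / 4 = -1
x₁ = (1 - (-2)(-1)) / 1 = -1

x = [-1, -1]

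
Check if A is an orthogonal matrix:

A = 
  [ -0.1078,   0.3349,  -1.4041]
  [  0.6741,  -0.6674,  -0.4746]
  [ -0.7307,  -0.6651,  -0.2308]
No

AᵀA = 
  [  1,   0,   0.0001]
  [  0,   0.9999,   0]
  [  0.0001,   0,   2.2500]
≠ I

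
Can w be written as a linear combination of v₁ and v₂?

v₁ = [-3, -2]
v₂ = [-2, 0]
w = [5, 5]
Yes

Form the augmented matrix and row-reduce:
[v₁|v₂|w] = 
  [ -3,  -2,   5]
  [ -2,   0,   5]
R2 → R2 - (2/3)·R1
REF = 
  [ -3,  -2,   5]
  [  0, 4/3, 5/3]

No row of the form [0 0 | nonzero], so the system is consistent. Back-substitution gives c₁ = -5/2, c₂ = 5/4: w = (-5/2)·v₁ + (5/4)·v₂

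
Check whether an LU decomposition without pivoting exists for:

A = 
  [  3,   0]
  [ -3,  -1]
Yes.
A[1,1] = 3 ≠ 0, so Gaussian elimination proceeds without a row swap: multiplier ℓ₂₁ = (-3)/(3) = -1, and U[2,2] = -1 - (-1)(0) = -1.
L = 
  [  1,   0]
  [ -1,   1]
U = 
  [  3,   0]
  [  0,  -1]
Check row 2 of LU: [(-1)(3), (-1)(0) + (-1)] = [-3, -1] = row 2 of A ✓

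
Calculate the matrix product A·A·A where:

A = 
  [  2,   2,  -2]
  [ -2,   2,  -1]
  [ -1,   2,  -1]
A² = A·A:
A²[1,1] = (2)(2) + (2)(-2) + (-2)(-1) = 2
A²[1,2] = (2)(2) + (2)(2) + (-2)(2) = 4
A²[1,3] = (2)(-2) + (2)(-1) + (-2)(-1) = -4
A²[2,1] = (-2)(2) + (2)(-2) + (-1)(-1) = -7
A²[2,2] = (-2)(2) + (2)(2) + (-1)(2) = -2
A²[2,3] = (-2)(-2) + (2)(-1) + (-1)(-1) = 3
A²[3,1] = (-1)(2) + (2)(-2) + (-1)(-1) = -5
A²[3,2] = (-1)(2) + (2)(2) + (-1)(2) = 0
A²[3,3] = (-1)(-2) + (2)(-1) + (-1)(-1) = 1
A² = 
  [  2,   4,  -4]
  [ -7,  -2,   3]
  [ -5,   0,   1]

A^3 = A^2·A:
A^3[1,1] = (2)(2) + (4)(-2) + (-4)(-1) = 0
A^3[1,2] = (2)(2) + (4)(2) + (-4)(2) = 4
A^3[1,3] = (2)(-2) + (4)(-1) + (-4)(-1) = -4
A^3[2,1] = (-7)(2) + (-2)(-2) + (3)(-1) = -13
A^3[2,2] = (-7)(2) + (-2)(2) + (3)(2) = -12
A^3[2,3] = (-7)(-2) + (-2)(-1) + (3)(-1) = 13
A^3[3,1] = (-5)(2) + (0)(-2) + (1)(-1) = -11
A^3[3,2] = (-5)(2) + (0)(2) + (1)(2) = -8
A^3[3,3] = (-5)(-2) + (0)(-1) + (1)(-1) = 9
A^3 = 
  [  0,   4,  -4]
  [-13, -12,  13]
  [-11,  -8,   9]

Therefore
A^3 = 
  [  0,   4,  -4]
  [-13, -12,  13]
  [-11,  -8,   9]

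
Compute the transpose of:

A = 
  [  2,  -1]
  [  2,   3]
Aᵀ = 
  [  2,   2]
  [ -1,   3]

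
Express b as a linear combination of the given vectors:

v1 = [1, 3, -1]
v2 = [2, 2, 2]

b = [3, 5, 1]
c1 = 1, c2 = 1

b = 1·v1 + 1·v2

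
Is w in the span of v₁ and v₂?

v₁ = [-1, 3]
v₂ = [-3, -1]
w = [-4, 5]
Yes

Form the augmented matrix and row-reduce:
[v₁|v₂|w] = 
  [ -1,  -3,  -4]
  [  3,  -1,   5]
R2 → R2 + (3)·R1
REF = 
  [ -1,  -3,  -4]
  [  0, -10,  -7]

No row of the form [0 0 | nonzero], so the system is consistent. Back-substitution gives c₁ = 19/10, c₂ = 7/10: w = (19/10)·v₁ + (7/10)·v₂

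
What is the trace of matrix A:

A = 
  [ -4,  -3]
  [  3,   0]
-4

tr(A) = -4 + 0 = -4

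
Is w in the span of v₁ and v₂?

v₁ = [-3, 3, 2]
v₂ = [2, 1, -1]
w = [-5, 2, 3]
Yes

Form the augmented matrix and row-reduce:
[v₁|v₂|w] = 
  [ -3,   2,  -5]
  [  3,   1,   2]
  [  2,  -1,   3]
R2 → R2 + (1)·R1
R3 → R3 + (2/3)·R1
R3 → R3 - (1/9)·R2
REF = 
  [ -3,   2,  -5]
  [  0,   3,  -3]
  [  0,   0,   0]

No row of the form [0 0 | nonzero], so the system is consistent. Back-substitution gives c₁ = 1, c₂ = -1: w = (1)·v₁ + (-1)·v₂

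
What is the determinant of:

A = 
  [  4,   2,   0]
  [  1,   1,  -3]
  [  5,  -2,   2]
-50

Cofactor expansion along row 1:
det(A) = (4)·((1)(2) - (-3)(-2)) - (2)·((1)(2) - (-3)(5)) + (0)·((1)(-2) - (1)(5))
  = (4)(-4) - (2)(17) + (0)(-7)
  = -50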